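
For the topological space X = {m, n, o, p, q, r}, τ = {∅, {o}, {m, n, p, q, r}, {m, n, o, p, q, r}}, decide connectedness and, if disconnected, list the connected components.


(X, τ) is disconnected; components = [{o}, {m, n, p, q, r}].

Find clopen sets (U ∈ τ with X ∖ U ∈ τ):
  U = ∅, X ∖ U = {m, n, o, p, q, r} — both open, so U is clopen.
  U = {o}, X ∖ U = {m, n, p, q, r} — both open, so U is clopen.
  U = {m, n, p, q, r}, X ∖ U = {o} — both open, so U is clopen.
  U = {m, n, o, p, q, r}, X ∖ U = ∅ — both open, so U is clopen.
Nontrivial clopen(s) exist: e.g. {m, n, p, q, r}. So (X, τ) is disconnected.
Compute connected components by grouping points that agree on all clopens:
  component: {o}
  component: {m, n, p, q, r}


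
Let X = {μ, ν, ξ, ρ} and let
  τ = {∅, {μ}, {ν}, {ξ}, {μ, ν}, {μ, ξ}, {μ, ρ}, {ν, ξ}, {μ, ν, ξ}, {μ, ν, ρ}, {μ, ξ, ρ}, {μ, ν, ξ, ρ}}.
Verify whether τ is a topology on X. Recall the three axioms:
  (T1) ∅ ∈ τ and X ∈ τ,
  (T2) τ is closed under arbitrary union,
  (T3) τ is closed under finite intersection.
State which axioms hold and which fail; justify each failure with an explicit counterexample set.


τ IS a topology on X.

Axiom (T1): ∅ ∈ τ? Yes; X ∈ τ? Yes.
Axiom (T2/T3): check pairwise unions and intersections of members of τ.
All pairwise intersections and unions checked — each lies in τ. Therefore τ satisfies (T1), (T2), (T3): it IS a topology on X.


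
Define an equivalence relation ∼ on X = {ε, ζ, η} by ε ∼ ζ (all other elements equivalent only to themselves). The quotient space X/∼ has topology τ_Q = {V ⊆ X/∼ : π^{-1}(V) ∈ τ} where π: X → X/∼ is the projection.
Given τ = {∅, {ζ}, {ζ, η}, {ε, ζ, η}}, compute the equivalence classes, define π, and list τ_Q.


X/∼ = {[ε=ζ], [η]}; |τ_Q| = 2.

Equivalence classes: [ε=ζ], [η].
Quotient map π: X → X/∼ sends ε ↦ [ε=ζ], ζ ↦ [ε=ζ], η ↦ [η].
For each subset V ⊆ X/∼, compute π^{-1}(V) ⊆ X and check whether π^{-1}(V) ∈ τ. V is open in τ_Q iff π^{-1}(V) ∈ τ.
  V = {}: π^{-1}(V) = ∅ ∈ τ ✓.
  V = {[ε=ζ]}: π^{-1}(V) = {ε, ζ} ∉ τ ✗.
  V = {[η]}: π^{-1}(V) = {η} ∉ τ ✗.
  V = {[ε=ζ], [η]}: π^{-1}(V) = {ε, ζ, η} ∈ τ ✓.
Open sets in the quotient: τ_Q = {{}, {[ε=ζ], [η]}} (2 elements).


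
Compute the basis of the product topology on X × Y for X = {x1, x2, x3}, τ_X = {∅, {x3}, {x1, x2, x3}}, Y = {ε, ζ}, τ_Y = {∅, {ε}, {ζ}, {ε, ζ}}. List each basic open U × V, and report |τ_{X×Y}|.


Basis B = {∅ × ∅, {x3} × {ε}, {x3} × {ζ}, {x3} × {ε, ζ}, {x1, x2, x3} × {ε}, {x1, x2, x3} × {ζ}, {x1, x2, x3} × {ε, ζ}}; |τ_{X×Y}| = 9.

Enumerate products U × V with U ∈ τ_X, V ∈ τ_Y (deduplicated):
  ∅ × ∅ = {} (∅)
  {x3} × {ε} = {(x3,ε)}
  {x3} × {ζ} = {(x3,ζ)}
  {x3} × {ε, ζ} = {(x3,ε), (x3,ζ)}
  {x1, x2, x3} × {ε} = {(x1,ε), (x2,ε), (x3,ε)}
  {x1, x2, x3} × {ζ} = {(x1,ζ), (x2,ζ), (x3,ζ)}
  {x1, x2, x3} × {ε, ζ} = {(x1,ε), (x1,ζ), (x2,ε), (x2,ζ), (x3,ε), (x3,ζ)}
These 7 distinct sets form the basis B.
Close under arbitrary unions to get τ_{X×Y}; counting gives |τ_{X×Y}| = 9.


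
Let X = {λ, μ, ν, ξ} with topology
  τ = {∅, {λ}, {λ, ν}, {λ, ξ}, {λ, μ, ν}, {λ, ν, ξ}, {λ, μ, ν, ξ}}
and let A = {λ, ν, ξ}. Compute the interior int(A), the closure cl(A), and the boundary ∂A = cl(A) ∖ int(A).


int(A) = {λ, ν, ξ}, cl(A) = {λ, μ, ν, ξ}, ∂A = {μ}.

Closed sets in (X, τ) are complements of opens:
  closed(X, τ) = {∅, {μ}, {ξ}, {μ, ν}, {μ, ξ}, {μ, ν, ξ}, {λ, μ, ν, ξ}}.
int(A) = ⋃ {U ∈ τ : U ⊆ A}. Opens contained in A: ∅, {λ}, {λ, ν}, {λ, ξ}, {λ, ν, ξ}.
Taking the union of these: int(A) = {λ, ν, ξ}.
cl(A) = ⋂ {C closed : A ⊆ C}. Closed sets containing A: {λ, μ, ν, ξ}.
Intersecting these: cl(A) = {λ, μ, ν, ξ}.
∂A = cl(A) ∖ int(A) = {λ, μ, ν, ξ} ∖ {λ, ν, ξ} = {μ}.


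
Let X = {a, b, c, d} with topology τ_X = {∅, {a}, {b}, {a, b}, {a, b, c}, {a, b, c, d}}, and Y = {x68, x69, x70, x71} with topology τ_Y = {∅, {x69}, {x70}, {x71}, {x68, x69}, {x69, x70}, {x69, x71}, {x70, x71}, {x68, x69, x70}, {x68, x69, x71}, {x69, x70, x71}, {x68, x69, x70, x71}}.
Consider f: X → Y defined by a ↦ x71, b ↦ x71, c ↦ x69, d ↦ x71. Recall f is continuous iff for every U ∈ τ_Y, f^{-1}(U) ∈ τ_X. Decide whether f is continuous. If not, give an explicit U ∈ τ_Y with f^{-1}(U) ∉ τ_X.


f is NOT continuous.

Compute f^{-1}(U) for each U ∈ τ_Y:
  U = ∅: f^{-1}(U) = ∅ ∈ τ_X ✓.
  U = {x69}: f^{-1}(U) = {c} ∉ τ_X ✗.
  U = {x70}: f^{-1}(U) = ∅ ∈ τ_X ✓.
  U = {x71}: f^{-1}(U) = {a, b, d} ∉ τ_X ✗.
  U = {x68, x69}: f^{-1}(U) = {c} ∉ τ_X ✗.
  U = {x69, x70}: f^{-1}(U) = {c} ∉ τ_X ✗.
  U = {x69, x71}: f^{-1}(U) = {a, b, c, d} ∈ τ_X ✓.
  U = {x70, x71}: f^{-1}(U) = {a, b, d} ∉ τ_X ✗.
  U = {x68, x69, x70}: f^{-1}(U) = {c} ∉ τ_X ✗.
  U = {x68, x69, x71}: f^{-1}(U) = {a, b, c, d} ∈ τ_X ✓.
  U = {x69, x70, x71}: f^{-1}(U) = {a, b, c, d} ∈ τ_X ✓.
  U = {x68, x69, x70, x71}: f^{-1}(U) = {a, b, c, d} ∈ τ_X ✓.
Found U = {x69} with f^{-1}(U) = {c} not in τ_X. Therefore f is NOT continuous.


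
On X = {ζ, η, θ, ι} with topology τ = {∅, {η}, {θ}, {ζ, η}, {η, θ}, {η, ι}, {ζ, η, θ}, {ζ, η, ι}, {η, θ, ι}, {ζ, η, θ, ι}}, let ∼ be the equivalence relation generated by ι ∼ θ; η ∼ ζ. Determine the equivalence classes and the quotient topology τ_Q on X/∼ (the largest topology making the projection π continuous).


X/∼ = {[ζ=η], [θ=ι]}; |τ_Q| = 3.

Equivalence classes: [ζ=η], [θ=ι].
Quotient map π: X → X/∼ sends ζ ↦ [ζ=η], η ↦ [ζ=η], θ ↦ [θ=ι], ι ↦ [θ=ι].
For each subset V ⊆ X/∼, compute π^{-1}(V) ⊆ X and check whether π^{-1}(V) ∈ τ. V is open in τ_Q iff π^{-1}(V) ∈ τ.
  V = {}: π^{-1}(V) = ∅ ∈ τ ✓.
  V = {[ζ=η]}: π^{-1}(V) = {ζ, η} ∈ τ ✓.
  V = {[θ=ι]}: π^{-1}(V) = {θ, ι} ∉ τ ✗.
  V = {[ζ=η], [θ=ι]}: π^{-1}(V) = {ζ, η, θ, ι} ∈ τ ✓.
Open sets in the quotient: τ_Q = {{}, {[ζ=η]}, {[ζ=η], [θ=ι]}} (3 elements).


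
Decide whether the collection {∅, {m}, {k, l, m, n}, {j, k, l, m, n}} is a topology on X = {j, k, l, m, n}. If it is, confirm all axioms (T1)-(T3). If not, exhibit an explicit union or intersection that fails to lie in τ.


τ IS a topology on X.

Axiom (T1): ∅ ∈ τ? Yes; X ∈ τ? Yes.
Axiom (T2/T3): check pairwise unions and intersections of members of τ.
All pairwise intersections and unions checked — each lies in τ. Therefore τ satisfies (T1), (T2), (T3): it IS a topology on X.


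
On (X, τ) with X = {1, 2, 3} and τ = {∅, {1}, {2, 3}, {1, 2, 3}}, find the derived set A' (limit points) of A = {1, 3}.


A' = {2}

For each x ∈ X, list the open sets U ∈ τ with x ∈ U, then check whether U ∩ (A ∖ {x}) ≠ ∅ for every such U.
  x = 1: open {1} ∋ x has {1} ∩ (A ∖ {1}) = ∅, so x is NOT a limit point.
  x = 2: opens ∋ x are {2, 3}, {1, 2, 3}; each meets A ∖ {2}, so x IS a limit point.
  x = 3: open {2, 3} ∋ x has {2, 3} ∩ (A ∖ {3}) = ∅, so x is NOT a limit point.
Collecting: A' = {2}.


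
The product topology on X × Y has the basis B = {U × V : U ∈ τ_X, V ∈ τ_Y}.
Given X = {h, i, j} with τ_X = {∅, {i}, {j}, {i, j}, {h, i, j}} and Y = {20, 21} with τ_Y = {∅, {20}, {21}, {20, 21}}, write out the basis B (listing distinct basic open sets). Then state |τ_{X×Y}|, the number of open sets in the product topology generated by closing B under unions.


Basis B = {∅ × ∅, {i} × {20}, {i} × {21}, {j} × {20}, {j} × {21}, {i} × {20, 21}, {i, j} × {20}, {i, j} × {21}, {j} × {20, 21}, {h, i, j} × {20}, {h, i, j} × {21}, {i, j} × {20, 21}, {h, i, j} × {20, 21}}; |τ_{X×Y}| = 25.

Enumerate products U × V with U ∈ τ_X, V ∈ τ_Y (deduplicated):
  ∅ × ∅ = {} (∅)
  {i} × {20} = {(i,20)}
  {i} × {21} = {(i,21)}
  {j} × {20} = {(j,20)}
  {j} × {21} = {(j,21)}
  {i} × {20, 21} = {(i,20), (i,21)}
  {i, j} × {20} = {(i,20), (j,20)}
  {i, j} × {21} = {(i,21), (j,21)}
  {j} × {20, 21} = {(j,20), (j,21)}
  {h, i, j} × {20} = {(h,20), (i,20), (j,20)}
  {h, i, j} × {21} = {(h,21), (i,21), (j,21)}
  {i, j} × {20, 21} = {(i,20), (i,21), (j,20), (j,21)}
  {h, i, j} × {20, 21} = {(h,20), (h,21), (i,20), (i,21), (j,20), (j,21)}
These 13 distinct sets form the basis B.
Close under arbitrary unions to get τ_{X×Y}; counting gives |τ_{X×Y}| = 25.


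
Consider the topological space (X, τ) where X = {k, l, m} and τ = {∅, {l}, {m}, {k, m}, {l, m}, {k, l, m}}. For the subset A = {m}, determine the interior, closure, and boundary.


int(A) = {m}, cl(A) = {k, m}, ∂A = {k}.

Closed sets in (X, τ) are complements of opens:
  closed(X, τ) = {∅, {k}, {l}, {k, l}, {k, m}, {k, l, m}}.
int(A) = ⋃ {U ∈ τ : U ⊆ A}. Opens contained in A: ∅, {m}.
Taking the union of these: int(A) = {m}.
cl(A) = ⋂ {C closed : A ⊆ C}. Closed sets containing A: {k, m}, {k, l, m}.
Intersecting these: cl(A) = {k, m}.
∂A = cl(A) ∖ int(A) = {k, m} ∖ {m} = {k}.


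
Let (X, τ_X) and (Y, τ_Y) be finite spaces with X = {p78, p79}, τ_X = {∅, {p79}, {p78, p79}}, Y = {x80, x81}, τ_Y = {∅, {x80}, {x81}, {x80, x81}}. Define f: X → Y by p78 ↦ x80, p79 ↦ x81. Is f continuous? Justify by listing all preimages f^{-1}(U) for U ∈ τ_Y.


f is NOT continuous.

Compute f^{-1}(U) for each U ∈ τ_Y:
  U = ∅: f^{-1}(U) = ∅ ∈ τ_X ✓.
  U = {x80}: f^{-1}(U) = {p78} ∉ τ_X ✗.
  U = {x81}: f^{-1}(U) = {p79} ∈ τ_X ✓.
  U = {x80, x81}: f^{-1}(U) = {p78, p79} ∈ τ_X ✓.
Found U = {x80} with f^{-1}(U) = {p78} not in τ_X. Therefore f is NOT continuous.


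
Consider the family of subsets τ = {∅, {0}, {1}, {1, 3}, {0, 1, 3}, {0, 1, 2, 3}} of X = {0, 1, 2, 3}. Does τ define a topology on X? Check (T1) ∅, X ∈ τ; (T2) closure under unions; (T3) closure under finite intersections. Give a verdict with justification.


τ is NOT a topology on X.

Axiom (T1): ∅ ∈ τ? Yes; X ∈ τ? Yes.
Axiom (T2/T3): check pairwise unions and intersections of members of τ.
Counterexample for (T2): {0} ∪ {1} = {0, 1} ∉ τ. Therefore τ is NOT a topology.


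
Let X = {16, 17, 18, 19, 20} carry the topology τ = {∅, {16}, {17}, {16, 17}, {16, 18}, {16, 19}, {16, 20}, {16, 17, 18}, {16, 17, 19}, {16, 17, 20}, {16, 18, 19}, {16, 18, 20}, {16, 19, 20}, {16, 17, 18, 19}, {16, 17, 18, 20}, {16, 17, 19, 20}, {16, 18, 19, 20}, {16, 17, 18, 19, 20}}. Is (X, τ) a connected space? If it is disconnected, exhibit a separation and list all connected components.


(X, τ) is disconnected; components = [{17}, {16, 18, 19, 20}].

Find clopen sets (U ∈ τ with X ∖ U ∈ τ):
  U = ∅, X ∖ U = {16, 17, 18, 19, 20} — both open, so U is clopen.
  U = {17}, X ∖ U = {16, 18, 19, 20} — both open, so U is clopen.
  U = {16, 18, 19, 20}, X ∖ U = {17} — both open, so U is clopen.
  U = {16, 17, 18, 19, 20}, X ∖ U = ∅ — both open, so U is clopen.
Nontrivial clopen(s) exist: e.g. {17}. So (X, τ) is disconnected.
Compute connected components by grouping points that agree on all clopens:
  component: {17}
  component: {16, 18, 19, 20}


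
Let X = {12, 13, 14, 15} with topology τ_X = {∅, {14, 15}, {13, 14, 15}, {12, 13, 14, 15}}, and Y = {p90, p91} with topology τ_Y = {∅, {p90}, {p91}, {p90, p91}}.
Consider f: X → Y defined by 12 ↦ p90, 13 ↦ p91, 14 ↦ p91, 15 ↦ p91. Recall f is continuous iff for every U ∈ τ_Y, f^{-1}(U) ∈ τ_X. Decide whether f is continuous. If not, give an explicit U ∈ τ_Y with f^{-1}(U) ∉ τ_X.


f is NOT continuous.

Compute f^{-1}(U) for each U ∈ τ_Y:
  U = ∅: f^{-1}(U) = ∅ ∈ τ_X ✓.
  U = {p90}: f^{-1}(U) = {12} ∉ τ_X ✗.
  U = {p91}: f^{-1}(U) = {13, 14, 15} ∈ τ_X ✓.
  U = {p90, p91}: f^{-1}(U) = {12, 13, 14, 15} ∈ τ_X ✓.
Found U = {p90} with f^{-1}(U) = {12} not in τ_X. Therefore f is NOT continuous.


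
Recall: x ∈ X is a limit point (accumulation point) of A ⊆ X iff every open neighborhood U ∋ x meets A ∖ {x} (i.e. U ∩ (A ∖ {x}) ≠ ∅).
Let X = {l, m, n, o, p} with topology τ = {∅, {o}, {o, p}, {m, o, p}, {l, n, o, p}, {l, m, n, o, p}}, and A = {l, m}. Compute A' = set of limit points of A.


A' = {n}

For each x ∈ X, list the open sets U ∈ τ with x ∈ U, then check whether U ∩ (A ∖ {x}) ≠ ∅ for every such U.
  x = l: open {l, n, o, p} ∋ x has {l, n, o, p} ∩ (A ∖ {l}) = ∅, so x is NOT a limit point.
  x = m: open {m, o, p} ∋ x has {m, o, p} ∩ (A ∖ {m}) = ∅, so x is NOT a limit point.
  x = n: opens ∋ x are {l, n, o, p}, {l, m, n, o, p}; each meets A ∖ {n}, so x IS a limit point.
  x = o: open {o} ∋ x has {o} ∩ (A ∖ {o}) = ∅, so x is NOT a limit point.
  x = p: open {o, p} ∋ x has {o, p} ∩ (A ∖ {p}) = ∅, so x is NOT a limit point.
Collecting: A' = {n}.


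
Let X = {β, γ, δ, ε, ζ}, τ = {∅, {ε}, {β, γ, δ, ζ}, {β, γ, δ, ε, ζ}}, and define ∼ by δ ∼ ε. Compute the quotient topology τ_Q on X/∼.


X/∼ = {[β], [γ], [δ=ε], [ζ]}; |τ_Q| = 2.

Equivalence classes: [β], [γ], [δ=ε], [ζ].
Quotient map π: X → X/∼ sends β ↦ [β], γ ↦ [γ], δ ↦ [δ=ε], ε ↦ [δ=ε], ζ ↦ [ζ].
For each subset V ⊆ X/∼, compute π^{-1}(V) ⊆ X and check whether π^{-1}(V) ∈ τ. V is open in τ_Q iff π^{-1}(V) ∈ τ.
  V = {}: π^{-1}(V) = ∅ ∈ τ ✓.
  V = {[β]}: π^{-1}(V) = {β} ∉ τ ✗.
  V = {[γ]}: π^{-1}(V) = {γ} ∉ τ ✗.
  V = {[β], [γ]}: π^{-1}(V) = {β, γ} ∉ τ ✗.
  V = {[δ=ε]}: π^{-1}(V) = {δ, ε} ∉ τ ✗.
  V = {[β], [δ=ε]}: π^{-1}(V) = {β, δ, ε} ∉ τ ✗.
  V = {[γ], [δ=ε]}: π^{-1}(V) = {γ, δ, ε} ∉ τ ✗.
  V = {[β], [γ], [δ=ε]}: π^{-1}(V) = {β, γ, δ, ε} ∉ τ ✗.
  V = {[ζ]}: π^{-1}(V) = {ζ} ∉ τ ✗.
  V = {[β], [ζ]}: π^{-1}(V) = {β, ζ} ∉ τ ✗.
  V = {[γ], [ζ]}: π^{-1}(V) = {γ, ζ} ∉ τ ✗.
  V = {[β], [γ], [ζ]}: π^{-1}(V) = {β, γ, ζ} ∉ τ ✗.
  V = {[δ=ε], [ζ]}: π^{-1}(V) = {δ, ε, ζ} ∉ τ ✗.
  V = {[β], [δ=ε], [ζ]}: π^{-1}(V) = {β, δ, ε, ζ} ∉ τ ✗.
  V = {[γ], [δ=ε], [ζ]}: π^{-1}(V) = {γ, δ, ε, ζ} ∉ τ ✗.
  V = {[β], [γ], [δ=ε], [ζ]}: π^{-1}(V) = {β, γ, δ, ε, ζ} ∈ τ ✓.
Open sets in the quotient: τ_Q = {{}, {[β], [γ], [δ=ε], [ζ]}} (2 elements).


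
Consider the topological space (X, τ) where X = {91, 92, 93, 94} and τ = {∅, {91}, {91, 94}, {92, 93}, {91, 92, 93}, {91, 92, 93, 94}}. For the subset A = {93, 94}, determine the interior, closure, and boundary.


int(A) = ∅, cl(A) = {92, 93, 94}, ∂A = {92, 93, 94}.

Closed sets in (X, τ) are complements of opens:
  closed(X, τ) = {∅, {94}, {91, 94}, {92, 93}, {92, 93, 94}, {91, 92, 93, 94}}.
int(A) = ⋃ {U ∈ τ : U ⊆ A}. Opens contained in A: ∅.
Taking the union of these: int(A) = ∅.
cl(A) = ⋂ {C closed : A ⊆ C}. Closed sets containing A: {92, 93, 94}, {91, 92, 93, 94}.
Intersecting these: cl(A) = {92, 93, 94}.
∂A = cl(A) ∖ int(A) = {92, 93, 94} ∖ ∅ = {92, 93, 94}.


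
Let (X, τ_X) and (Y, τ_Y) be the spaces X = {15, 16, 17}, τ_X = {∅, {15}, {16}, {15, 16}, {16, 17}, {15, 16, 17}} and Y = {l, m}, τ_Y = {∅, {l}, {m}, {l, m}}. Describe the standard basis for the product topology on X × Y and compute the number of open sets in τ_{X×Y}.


Basis B = {∅ × ∅, {15} × {l}, {15} × {m}, {16} × {l}, {16} × {m}, {15} × {l, m}, {15, 16} × {l}, {15, 16} × {m}, {16} × {l, m}, {16, 17} × {l}, {16, 17} × {m}, {15, 16, 17} × {l}, {15, 16, 17} × {m}, {15, 16} × {l, m}, {16, 17} × {l, m}, {15, 16, 17} × {l, m}}; |τ_{X×Y}| = 36.

Enumerate products U × V with U ∈ τ_X, V ∈ τ_Y (deduplicated):
  ∅ × ∅ = {} (∅)
  {15} × {l} = {(15,l)}
  {15} × {m} = {(15,m)}
  {16} × {l} = {(16,l)}
  {16} × {m} = {(16,m)}
  {15} × {l, m} = {(15,l), (15,m)}
  {15, 16} × {l} = {(15,l), (16,l)}
  {15, 16} × {m} = {(15,m), (16,m)}
  {16} × {l, m} = {(16,l), (16,m)}
  {16, 17} × {l} = {(16,l), (17,l)}
  {16, 17} × {m} = {(16,m), (17,m)}
  {15, 16, 17} × {l} = {(15,l), (16,l), (17,l)}
  {15, 16, 17} × {m} = {(15,m), (16,m), (17,m)}
  {15, 16} × {l, m} = {(15,l), (15,m), (16,l), (16,m)}
  {16, 17} × {l, m} = {(16,l), (16,m), (17,l), (17,m)}
  {15, 16, 17} × {l, m} = {(15,l), (15,m), (16,l), (16,m), (17,l), (17,m)}
These 16 distinct sets form the basis B.
Close under arbitrary unions to get τ_{X×Y}; counting gives |τ_{X×Y}| = 36.


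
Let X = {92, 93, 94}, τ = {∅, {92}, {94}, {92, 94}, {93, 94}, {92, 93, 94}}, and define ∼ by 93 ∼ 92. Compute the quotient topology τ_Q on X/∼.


X/∼ = {[92=93], [94]}; |τ_Q| = 3.

Equivalence classes: [92=93], [94].
Quotient map π: X → X/∼ sends 92 ↦ [92=93], 93 ↦ [92=93], 94 ↦ [94].
For each subset V ⊆ X/∼, compute π^{-1}(V) ⊆ X and check whether π^{-1}(V) ∈ τ. V is open in τ_Q iff π^{-1}(V) ∈ τ.
  V = {}: π^{-1}(V) = ∅ ∈ τ ✓.
  V = {[92=93]}: π^{-1}(V) = {92, 93} ∉ τ ✗.
  V = {[94]}: π^{-1}(V) = {94} ∈ τ ✓.
  V = {[92=93], [94]}: π^{-1}(V) = {92, 93, 94} ∈ τ ✓.
Open sets in the quotient: τ_Q = {{}, {[94]}, {[92=93], [94]}} (3 elements).


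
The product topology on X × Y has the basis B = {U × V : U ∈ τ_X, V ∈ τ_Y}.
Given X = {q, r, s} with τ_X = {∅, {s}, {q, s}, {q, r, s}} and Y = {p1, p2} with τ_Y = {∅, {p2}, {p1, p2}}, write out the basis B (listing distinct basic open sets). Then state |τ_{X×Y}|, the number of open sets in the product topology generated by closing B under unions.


Basis B = {∅ × ∅, {s} × {p2}, {q, s} × {p2}, {s} × {p1, p2}, {q, r, s} × {p2}, {q, s} × {p1, p2}, {q, r, s} × {p1, p2}}; |τ_{X×Y}| = 10.

Enumerate products U × V with U ∈ τ_X, V ∈ τ_Y (deduplicated):
  ∅ × ∅ = {} (∅)
  {s} × {p2} = {(s,p2)}
  {q, s} × {p2} = {(q,p2), (s,p2)}
  {s} × {p1, p2} = {(s,p1), (s,p2)}
  {q, r, s} × {p2} = {(q,p2), (r,p2), (s,p2)}
  {q, s} × {p1, p2} = {(q,p1), (q,p2), (s,p1), (s,p2)}
  {q, r, s} × {p1, p2} = {(q,p1), (q,p2), (r,p1), (r,p2), (s,p1), (s,p2)}
These 7 distinct sets form the basis B.
Close under arbitrary unions to get τ_{X×Y}; counting gives |τ_{X×Y}| = 10.


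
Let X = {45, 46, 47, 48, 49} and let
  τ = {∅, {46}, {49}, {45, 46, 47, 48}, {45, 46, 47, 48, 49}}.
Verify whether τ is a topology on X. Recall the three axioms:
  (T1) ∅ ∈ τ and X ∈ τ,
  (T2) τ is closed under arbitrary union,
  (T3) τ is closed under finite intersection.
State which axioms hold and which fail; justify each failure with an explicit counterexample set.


τ is NOT a topology on X.

Axiom (T1): ∅ ∈ τ? Yes; X ∈ τ? Yes.
Axiom (T2/T3): check pairwise unions and intersections of members of τ.
Counterexample for (T2): {46} ∪ {49} = {46, 49} ∉ τ. Therefore τ is NOT a topology.


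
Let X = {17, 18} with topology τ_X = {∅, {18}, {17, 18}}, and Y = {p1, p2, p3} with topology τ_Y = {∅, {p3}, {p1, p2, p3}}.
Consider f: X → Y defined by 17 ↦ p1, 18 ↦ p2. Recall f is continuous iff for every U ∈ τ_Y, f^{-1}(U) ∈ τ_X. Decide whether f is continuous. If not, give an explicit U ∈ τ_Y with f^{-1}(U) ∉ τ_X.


f IS continuous.

Compute f^{-1}(U) for each U ∈ τ_Y:
  U = ∅: f^{-1}(U) = ∅ ∈ τ_X ✓.
  U = {p3}: f^{-1}(U) = ∅ ∈ τ_X ✓.
  U = {p1, p2, p3}: f^{-1}(U) = {17, 18} ∈ τ_X ✓.
Every preimage lies in τ_X, so f IS continuous.


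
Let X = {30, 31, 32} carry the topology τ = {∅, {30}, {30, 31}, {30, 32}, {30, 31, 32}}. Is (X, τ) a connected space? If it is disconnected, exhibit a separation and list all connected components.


(X, τ) is connected.

Find clopen sets (U ∈ τ with X ∖ U ∈ τ):
  U = ∅, X ∖ U = {30, 31, 32} — both open, so U is clopen.
  U = {30, 31, 32}, X ∖ U = ∅ — both open, so U is clopen.
Only trivial clopens (∅ and X) exist, so (X, τ) is connected.
Compute connected components by grouping points that agree on all clopens:
  component: {30, 31, 32}


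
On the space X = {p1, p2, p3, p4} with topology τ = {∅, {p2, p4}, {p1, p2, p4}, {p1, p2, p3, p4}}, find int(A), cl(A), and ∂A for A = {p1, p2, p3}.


int(A) = ∅, cl(A) = {p1, p2, p3, p4}, ∂A = {p1, p2, p3, p4}.

Closed sets in (X, τ) are complements of opens:
  closed(X, τ) = {∅, {p3}, {p1, p3}, {p1, p2, p3, p4}}.
int(A) = ⋃ {U ∈ τ : U ⊆ A}. Opens contained in A: ∅.
Taking the union of these: int(A) = ∅.
cl(A) = ⋂ {C closed : A ⊆ C}. Closed sets containing A: {p1, p2, p3, p4}.
Intersecting these: cl(A) = {p1, p2, p3, p4}.
∂A = cl(A) ∖ int(A) = {p1, p2, p3, p4} ∖ ∅ = {p1, p2, p3, p4}.


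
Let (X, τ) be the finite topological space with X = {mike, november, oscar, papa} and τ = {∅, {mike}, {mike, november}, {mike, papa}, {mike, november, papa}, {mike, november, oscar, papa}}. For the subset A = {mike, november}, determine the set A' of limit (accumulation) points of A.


A' = {november, oscar, papa}

For each x ∈ X, list the open sets U ∈ τ with x ∈ U, then check whether U ∩ (A ∖ {x}) ≠ ∅ for every such U.
  x = mike: open {mike} ∋ x has {mike} ∩ (A ∖ {mike}) = ∅, so x is NOT a limit point.
  x = november: opens ∋ x are {mike, november}, {mike, november, papa}, {mike, november, oscar, papa}; each meets A ∖ {november}, so x IS a limit point.
  x = oscar: opens ∋ x are {mike, november, oscar, papa}; each meets A ∖ {oscar}, so x IS a limit point.
  x = papa: opens ∋ x are {mike, papa}, {mike, november, papa}, {mike, november, oscar, papa}; each meets A ∖ {papa}, so x IS a limit point.
Collecting: A' = {november, oscar, papa}.


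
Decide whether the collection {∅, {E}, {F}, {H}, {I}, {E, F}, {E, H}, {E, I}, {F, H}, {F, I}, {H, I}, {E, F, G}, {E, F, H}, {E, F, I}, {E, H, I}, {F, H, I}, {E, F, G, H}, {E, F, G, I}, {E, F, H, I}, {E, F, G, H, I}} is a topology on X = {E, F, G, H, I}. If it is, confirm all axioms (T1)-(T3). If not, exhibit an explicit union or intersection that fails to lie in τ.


τ IS a topology on X.

Axiom (T1): ∅ ∈ τ? Yes; X ∈ τ? Yes.
Axiom (T2/T3): check pairwise unions and intersections of members of τ.
All pairwise intersections and unions checked — each lies in τ. Therefore τ satisfies (T1), (T2), (T3): it IS a topology on X.


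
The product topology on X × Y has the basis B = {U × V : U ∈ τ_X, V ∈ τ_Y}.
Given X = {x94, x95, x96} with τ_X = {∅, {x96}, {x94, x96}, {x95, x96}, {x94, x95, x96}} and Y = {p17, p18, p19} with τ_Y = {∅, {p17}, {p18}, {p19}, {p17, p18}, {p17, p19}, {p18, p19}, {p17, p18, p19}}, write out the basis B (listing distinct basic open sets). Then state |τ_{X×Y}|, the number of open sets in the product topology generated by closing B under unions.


Basis B = {∅ × ∅, {x96} × {p17}, {x96} × {p18}, {x96} × {p19}, {x94, x96} × {p17}, {x94, x96} × {p18}, {x94, x96} × {p19}, {x95, x96} × {p17}, {x95, x96} × {p18}, {x95, x96} × {p19}, {x96} × {p17, p18}, {x96} × {p17, p19}, {x96} × {p18, p19}, {x94, x95, x96} × {p17}, {x94, x95, x96} × {p18}, {x94, x95, x96} × {p19}, {x96} × {p17, p18, p19}, {x94, x96} × {p17, p18}, {x94, x96} × {p17, p19}, {x94, x96} × {p18, p19}, {x95, x96} × {p17, p18}, {x95, x96} × {p17, p19}, {x95, x96} × {p18, p19}, {x94, x96} × {p17, p18, p19}, {x94, x95, x96} × {p17, p18}, {x94, x95, x96} × {p17, p19}, {x94, x95, x96} × {p18, p19}, {x95, x96} × {p17, p18, p19}, {x94, x95, x96} × {p17, p18, p19}}; |τ_{X×Y}| = 125.

Enumerate products U × V with U ∈ τ_X, V ∈ τ_Y (deduplicated):
  ∅ × ∅ = {} (∅)
  {x96} × {p17} = {(x96,p17)}
  {x96} × {p18} = {(x96,p18)}
  {x96} × {p19} = {(x96,p19)}
  {x94, x96} × {p17} = {(x94,p17), (x96,p17)}
  {x94, x96} × {p18} = {(x94,p18), (x96,p18)}
  {x94, x96} × {p19} = {(x94,p19), (x96,p19)}
  {x95, x96} × {p17} = {(x95,p17), (x96,p17)}
  {x95, x96} × {p18} = {(x95,p18), (x96,p18)}
  {x95, x96} × {p19} = {(x95,p19), (x96,p19)}
  {x96} × {p17, p18} = {(x96,p17), (x96,p18)}
  {x96} × {p17, p19} = {(x96,p17), (x96,p19)}
  {x96} × {p18, p19} = {(x96,p18), (x96,p19)}
  {x94, x95, x96} × {p17} = {(x94,p17), (x95,p17), (x96,p17)}
  {x94, x95, x96} × {p18} = {(x94,p18), (x95,p18), (x96,p18)}
  {x94, x95, x96} × {p19} = {(x94,p19), (x95,p19), (x96,p19)}
  {x96} × {p17, p18, p19} = {(x96,p17), (x96,p18), (x96,p19)}
  {x94, x96} × {p17, p18} = {(x94,p17), (x94,p18), (x96,p17), (x96,p18)}
  {x94, x96} × {p17, p19} = {(x94,p17), (x94,p19), (x96,p17), (x96,p19)}
  {x94, x96} × {p18, p19} = {(x94,p18), (x94,p19), (x96,p18), (x96,p19)}
  {x95, x96} × {p17, p18} = {(x95,p17), (x95,p18), (x96,p17), (x96,p18)}
  {x95, x96} × {p17, p19} = {(x95,p17), (x95,p19), (x96,p17), (x96,p19)}
  {x95, x96} × {p18, p19} = {(x95,p18), (x95,p19), (x96,p18), (x96,p19)}
  {x94, x96} × {p17, p18, p19} = {(x94,p17), (x94,p18), (x94,p19), (x96,p17), (x96,p18), (x96,p19)}
  {x94, x95, x96} × {p17, p18} = {(x94,p17), (x94,p18), (x95,p17), (x95,p18), (x96,p17), (x96,p18)}
  {x94, x95, x96} × {p17, p19} = {(x94,p17), (x94,p19), (x95,p17), (x95,p19), (x96,p17), (x96,p19)}
  {x94, x95, x96} × {p18, p19} = {(x94,p18), (x94,p19), (x95,p18), (x95,p19), (x96,p18), (x96,p19)}
  {x95, x96} × {p17, p18, p19} = {(x95,p17), (x95,p18), (x95,p19), (x96,p17), (x96,p18), (x96,p19)}
  {x94, x95, x96} × {p17, p18, p19} = {(x94,p17), (x94,p18), (x94,p19), (x95,p17), (x95,p18), (x95,p19), (x96,p17), (x96,p18), (x96,p19)}
These 29 distinct sets form the basis B.
Close under arbitrary unions to get τ_{X×Y}; counting gives |τ_{X×Y}| = 125.


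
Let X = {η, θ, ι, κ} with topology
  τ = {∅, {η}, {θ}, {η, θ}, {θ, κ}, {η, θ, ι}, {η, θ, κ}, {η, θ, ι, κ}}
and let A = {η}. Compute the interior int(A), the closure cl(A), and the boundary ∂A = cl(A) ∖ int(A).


int(A) = {η}, cl(A) = {η, ι}, ∂A = {ι}.

Closed sets in (X, τ) are complements of opens:
  closed(X, τ) = {∅, {ι}, {κ}, {η, ι}, {ι, κ}, {η, ι, κ}, {θ, ι, κ}, {η, θ, ι, κ}}.
int(A) = ⋃ {U ∈ τ : U ⊆ A}. Opens contained in A: ∅, {η}.
Taking the union of these: int(A) = {η}.
cl(A) = ⋂ {C closed : A ⊆ C}. Closed sets containing A: {η, ι}, {η, ι, κ}, {η, θ, ι, κ}.
Intersecting these: cl(A) = {η, ι}.
∂A = cl(A) ∖ int(A) = {η, ι} ∖ {η} = {ι}.


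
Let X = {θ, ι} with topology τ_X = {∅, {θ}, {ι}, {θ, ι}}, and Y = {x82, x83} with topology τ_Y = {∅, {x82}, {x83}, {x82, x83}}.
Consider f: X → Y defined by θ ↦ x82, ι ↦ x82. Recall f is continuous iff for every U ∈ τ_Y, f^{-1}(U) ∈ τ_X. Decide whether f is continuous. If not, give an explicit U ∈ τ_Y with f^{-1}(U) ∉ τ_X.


f IS continuous.

Compute f^{-1}(U) for each U ∈ τ_Y:
  U = ∅: f^{-1}(U) = ∅ ∈ τ_X ✓.
  U = {x82}: f^{-1}(U) = {θ, ι} ∈ τ_X ✓.
  U = {x83}: f^{-1}(U) = ∅ ∈ τ_X ✓.
  U = {x82, x83}: f^{-1}(U) = {θ, ι} ∈ τ_X ✓.
Every preimage lies in τ_X, so f IS continuous.


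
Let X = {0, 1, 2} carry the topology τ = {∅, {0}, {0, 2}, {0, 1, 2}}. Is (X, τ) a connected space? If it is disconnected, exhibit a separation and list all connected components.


(X, τ) is connected.

Find clopen sets (U ∈ τ with X ∖ U ∈ τ):
  U = ∅, X ∖ U = {0, 1, 2} — both open, so U is clopen.
  U = {0, 1, 2}, X ∖ U = ∅ — both open, so U is clopen.
Only trivial clopens (∅ and X) exist, so (X, τ) is connected.
Compute connected components by grouping points that agree on all clopens:
  component: {0, 1, 2}


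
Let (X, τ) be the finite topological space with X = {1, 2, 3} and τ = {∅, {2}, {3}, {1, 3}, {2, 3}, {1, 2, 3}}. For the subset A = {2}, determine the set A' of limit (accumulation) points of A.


A' = ∅

For each x ∈ X, list the open sets U ∈ τ with x ∈ U, then check whether U ∩ (A ∖ {x}) ≠ ∅ for every such U.
  x = 1: open {1, 3} ∋ x has {1, 3} ∩ (A ∖ {1}) = ∅, so x is NOT a limit point.
  x = 2: open {2} ∋ x has {2} ∩ (A ∖ {2}) = ∅, so x is NOT a limit point.
  x = 3: open {3} ∋ x has {3} ∩ (A ∖ {3}) = ∅, so x is NOT a limit point.
Collecting: A' = ∅.


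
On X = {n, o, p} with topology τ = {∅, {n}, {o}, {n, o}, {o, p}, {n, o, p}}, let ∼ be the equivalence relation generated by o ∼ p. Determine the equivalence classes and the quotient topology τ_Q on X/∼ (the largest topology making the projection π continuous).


X/∼ = {[n], [o=p]}; |τ_Q| = 4.

Equivalence classes: [n], [o=p].
Quotient map π: X → X/∼ sends n ↦ [n], o ↦ [o=p], p ↦ [o=p].
For each subset V ⊆ X/∼, compute π^{-1}(V) ⊆ X and check whether π^{-1}(V) ∈ τ. V is open in τ_Q iff π^{-1}(V) ∈ τ.
  V = {}: π^{-1}(V) = ∅ ∈ τ ✓.
  V = {[n]}: π^{-1}(V) = {n} ∈ τ ✓.
  V = {[o=p]}: π^{-1}(V) = {o, p} ∈ τ ✓.
  V = {[n], [o=p]}: π^{-1}(V) = {n, o, p} ∈ τ ✓.
Open sets in the quotient: τ_Q = {{}, {[n]}, {[o=p]}, {[n], [o=p]}} (4 elements).


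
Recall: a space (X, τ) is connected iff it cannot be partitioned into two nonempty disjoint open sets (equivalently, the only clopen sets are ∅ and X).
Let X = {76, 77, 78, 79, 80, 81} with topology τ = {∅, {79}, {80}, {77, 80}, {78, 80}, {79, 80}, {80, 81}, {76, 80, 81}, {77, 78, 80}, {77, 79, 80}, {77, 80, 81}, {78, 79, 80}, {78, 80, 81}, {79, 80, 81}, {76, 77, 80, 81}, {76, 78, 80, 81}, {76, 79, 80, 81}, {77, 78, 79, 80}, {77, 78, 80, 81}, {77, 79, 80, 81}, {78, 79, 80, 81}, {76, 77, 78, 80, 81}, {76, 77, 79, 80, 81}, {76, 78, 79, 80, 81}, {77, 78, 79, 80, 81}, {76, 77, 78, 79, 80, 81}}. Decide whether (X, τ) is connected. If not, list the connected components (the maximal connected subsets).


(X, τ) is disconnected; components = [{79}, {76, 77, 78, 80, 81}].

Find clopen sets (U ∈ τ with X ∖ U ∈ τ):
  U = ∅, X ∖ U = {76, 77, 78, 79, 80, 81} — both open, so U is clopen.
  U = {79}, X ∖ U = {76, 77, 78, 80, 81} — both open, so U is clopen.
  U = {76, 77, 78, 80, 81}, X ∖ U = {79} — both open, so U is clopen.
  U = {76, 77, 78, 79, 80, 81}, X ∖ U = ∅ — both open, so U is clopen.
Nontrivial clopen(s) exist: e.g. {76, 77, 78, 80, 81}. So (X, τ) is disconnected.
Compute connected components by grouping points that agree on all clopens:
  component: {79}
  component: {76, 77, 78, 80, 81}


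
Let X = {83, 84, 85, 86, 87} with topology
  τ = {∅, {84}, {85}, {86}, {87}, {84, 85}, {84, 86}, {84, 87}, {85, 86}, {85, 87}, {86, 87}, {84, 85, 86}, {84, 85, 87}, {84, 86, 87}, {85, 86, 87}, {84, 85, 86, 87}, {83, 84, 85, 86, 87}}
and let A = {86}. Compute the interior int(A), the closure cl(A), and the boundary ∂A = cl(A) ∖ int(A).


int(A) = {86}, cl(A) = {83, 86}, ∂A = {83}.

Closed sets in (X, τ) are complements of opens:
  closed(X, τ) = {∅, {83}, {83, 84}, {83, 85}, {83, 86}, {83, 87}, {83, 84, 85}, {83, 84, 86}, {83, 84, 87}, {83, 85, 86}, {83, 85, 87}, {83, 86, 87}, {83, 84, 85, 86}, {83, 84, 85, 87}, {83, 84, 86, 87}, {83, 85, 86, 87}, {83, 84, 85, 86, 87}}.
int(A) = ⋃ {U ∈ τ : U ⊆ A}. Opens contained in A: ∅, {86}.
Taking the union of these: int(A) = {86}.
cl(A) = ⋂ {C closed : A ⊆ C}. Closed sets containing A: {83, 86}, {83, 84, 86}, {83, 85, 86}, {83, 86, 87}, {83, 84, 85, 86}, {83, 84, 86, 87}, {83, 85, 86, 87}, {83, 84, 85, 86, 87}.
Intersecting these: cl(A) = {83, 86}.
∂A = cl(A) ∖ int(A) = {83, 86} ∖ {86} = {83}.


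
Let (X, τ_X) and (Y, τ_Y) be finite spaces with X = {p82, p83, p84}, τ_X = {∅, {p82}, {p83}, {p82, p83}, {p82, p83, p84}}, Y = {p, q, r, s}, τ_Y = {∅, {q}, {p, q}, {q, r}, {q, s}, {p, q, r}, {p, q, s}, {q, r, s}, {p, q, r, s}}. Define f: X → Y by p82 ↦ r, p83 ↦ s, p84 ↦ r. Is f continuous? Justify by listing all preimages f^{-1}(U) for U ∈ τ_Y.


f is NOT continuous.

Compute f^{-1}(U) for each U ∈ τ_Y:
  U = ∅: f^{-1}(U) = ∅ ∈ τ_X ✓.
  U = {q}: f^{-1}(U) = ∅ ∈ τ_X ✓.
  U = {p, q}: f^{-1}(U) = ∅ ∈ τ_X ✓.
  U = {q, r}: f^{-1}(U) = {p82, p84} ∉ τ_X ✗.
  U = {q, s}: f^{-1}(U) = {p83} ∈ τ_X ✓.
  U = {p, q, r}: f^{-1}(U) = {p82, p84} ∉ τ_X ✗.
  U = {p, q, s}: f^{-1}(U) = {p83} ∈ τ_X ✓.
  U = {q, r, s}: f^{-1}(U) = {p82, p83, p84} ∈ τ_X ✓.
  U = {p, q, r, s}: f^{-1}(U) = {p82, p83, p84} ∈ τ_X ✓.
Found U = {q, r} with f^{-1}(U) = {p82, p84} not in τ_X. Therefore f is NOT continuous.


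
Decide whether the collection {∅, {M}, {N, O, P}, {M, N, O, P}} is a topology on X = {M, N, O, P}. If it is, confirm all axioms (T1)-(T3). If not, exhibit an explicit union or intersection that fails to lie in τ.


τ IS a topology on X.

Axiom (T1): ∅ ∈ τ? Yes; X ∈ τ? Yes.
Axiom (T2/T3): check pairwise unions and intersections of members of τ.
All pairwise intersections and unions checked — each lies in τ. Therefore τ satisfies (T1), (T2), (T3): it IS a topology on X.


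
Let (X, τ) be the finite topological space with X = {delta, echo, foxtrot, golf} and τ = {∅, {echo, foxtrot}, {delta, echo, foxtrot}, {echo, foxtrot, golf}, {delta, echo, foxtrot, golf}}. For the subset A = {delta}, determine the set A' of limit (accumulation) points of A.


A' = ∅

For each x ∈ X, list the open sets U ∈ τ with x ∈ U, then check whether U ∩ (A ∖ {x}) ≠ ∅ for every such U.
  x = delta: open {delta, echo, foxtrot} ∋ x has {delta, echo, foxtrot} ∩ (A ∖ {delta}) = ∅, so x is NOT a limit point.
  x = echo: open {echo, foxtrot} ∋ x has {echo, foxtrot} ∩ (A ∖ {echo}) = ∅, so x is NOT a limit point.
  x = foxtrot: open {echo, foxtrot} ∋ x has {echo, foxtrot} ∩ (A ∖ {foxtrot}) = ∅, so x is NOT a limit point.
  x = golf: open {echo, foxtrot, golf} ∋ x has {echo, foxtrot, golf} ∩ (A ∖ {golf}) = ∅, so x is NOT a limit point.
Collecting: A' = ∅.


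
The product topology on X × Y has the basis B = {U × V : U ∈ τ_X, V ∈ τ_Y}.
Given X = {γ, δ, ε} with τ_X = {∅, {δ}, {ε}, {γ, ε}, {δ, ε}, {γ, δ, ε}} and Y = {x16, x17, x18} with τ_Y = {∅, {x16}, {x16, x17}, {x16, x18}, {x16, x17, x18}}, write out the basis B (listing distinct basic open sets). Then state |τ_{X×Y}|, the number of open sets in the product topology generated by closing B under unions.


Basis B = {∅ × ∅, {δ} × {x16}, {ε} × {x16}, {γ, ε} × {x16}, {δ} × {x16, x17}, {δ} × {x16, x18}, {δ, ε} × {x16}, {ε} × {x16, x17}, {ε} × {x16, x18}, {γ, δ, ε} × {x16}, {δ} × {x16, x17, x18}, {ε} × {x16, x17, x18}, {γ, ε} × {x16, x17}, {γ, ε} × {x16, x18}, {δ, ε} × {x16, x17}, {δ, ε} × {x16, x18}, {γ, ε} × {x16, x17, x18}, {γ, δ, ε} × {x16, x17}, {γ, δ, ε} × {x16, x18}, {δ, ε} × {x16, x17, x18}, {γ, δ, ε} × {x16, x17, x18}}; |τ_{X×Y}| = 70.

Enumerate products U × V with U ∈ τ_X, V ∈ τ_Y (deduplicated):
  ∅ × ∅ = {} (∅)
  {δ} × {x16} = {(δ,x16)}
  {ε} × {x16} = {(ε,x16)}
  {γ, ε} × {x16} = {(γ,x16), (ε,x16)}
  {δ} × {x16, x17} = {(δ,x16), (δ,x17)}
  {δ} × {x16, x18} = {(δ,x16), (δ,x18)}
  {δ, ε} × {x16} = {(δ,x16), (ε,x16)}
  {ε} × {x16, x17} = {(ε,x16), (ε,x17)}
  {ε} × {x16, x18} = {(ε,x16), (ε,x18)}
  {γ, δ, ε} × {x16} = {(γ,x16), (δ,x16), (ε,x16)}
  {δ} × {x16, x17, x18} = {(δ,x16), (δ,x17), (δ,x18)}
  {ε} × {x16, x17, x18} = {(ε,x16), (ε,x17), (ε,x18)}
  {γ, ε} × {x16, x17} = {(γ,x16), (γ,x17), (ε,x16), (ε,x17)}
  {γ, ε} × {x16, x18} = {(γ,x16), (γ,x18), (ε,x16), (ε,x18)}
  {δ, ε} × {x16, x17} = {(δ,x16), (δ,x17), (ε,x16), (ε,x17)}
  {δ, ε} × {x16, x18} = {(δ,x16), (δ,x18), (ε,x16), (ε,x18)}
  {γ, ε} × {x16, x17, x18} = {(γ,x16), (γ,x17), (γ,x18), (ε,x16), (ε,x17), (ε,x18)}
  {γ, δ, ε} × {x16, x17} = {(γ,x16), (γ,x17), (δ,x16), (δ,x17), (ε,x16), (ε,x17)}
  {γ, δ, ε} × {x16, x18} = {(γ,x16), (γ,x18), (δ,x16), (δ,x18), (ε,x16), (ε,x18)}
  {δ, ε} × {x16, x17, x18} = {(δ,x16), (δ,x17), (δ,x18), (ε,x16), (ε,x17), (ε,x18)}
  {γ, δ, ε} × {x16, x17, x18} = {(γ,x16), (γ,x17), (γ,x18), (δ,x16), (δ,x17), (δ,x18), (ε,x16), (ε,x17), (ε,x18)}
These 21 distinct sets form the basis B.
Close under arbitrary unions to get τ_{X×Y}; counting gives |τ_{X×Y}| = 70.


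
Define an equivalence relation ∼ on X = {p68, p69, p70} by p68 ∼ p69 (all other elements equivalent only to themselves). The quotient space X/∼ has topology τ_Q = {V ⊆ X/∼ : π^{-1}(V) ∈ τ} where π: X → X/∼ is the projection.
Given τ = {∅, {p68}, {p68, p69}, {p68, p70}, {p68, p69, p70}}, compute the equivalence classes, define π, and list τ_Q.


X/∼ = {[p68=p69], [p70]}; |τ_Q| = 3.

Equivalence classes: [p68=p69], [p70].
Quotient map π: X → X/∼ sends p68 ↦ [p68=p69], p69 ↦ [p68=p69], p70 ↦ [p70].
For each subset V ⊆ X/∼, compute π^{-1}(V) ⊆ X and check whether π^{-1}(V) ∈ τ. V is open in τ_Q iff π^{-1}(V) ∈ τ.
  V = {}: π^{-1}(V) = ∅ ∈ τ ✓.
  V = {[p68=p69]}: π^{-1}(V) = {p68, p69} ∈ τ ✓.
  V = {[p70]}: π^{-1}(V) = {p70} ∉ τ ✗.
  V = {[p68=p69], [p70]}: π^{-1}(V) = {p68, p69, p70} ∈ τ ✓.
Open sets in the quotient: τ_Q = {{}, {[p68=p69]}, {[p68=p69], [p70]}} (3 elements).


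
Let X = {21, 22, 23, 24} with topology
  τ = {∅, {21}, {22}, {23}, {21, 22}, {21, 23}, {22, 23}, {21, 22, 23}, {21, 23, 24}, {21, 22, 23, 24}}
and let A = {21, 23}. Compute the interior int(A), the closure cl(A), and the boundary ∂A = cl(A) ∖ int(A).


int(A) = {21, 23}, cl(A) = {21, 23, 24}, ∂A = {24}.

Closed sets in (X, τ) are complements of opens:
  closed(X, τ) = {∅, {22}, {24}, {21, 24}, {22, 24}, {23, 24}, {21, 22, 24}, {21, 23, 24}, {22, 23, 24}, {21, 22, 23, 24}}.
int(A) = ⋃ {U ∈ τ : U ⊆ A}. Opens contained in A: ∅, {21}, {23}, {21, 23}.
Taking the union of these: int(A) = {21, 23}.
cl(A) = ⋂ {C closed : A ⊆ C}. Closed sets containing A: {21, 23, 24}, {21, 22, 23, 24}.
Intersecting these: cl(A) = {21, 23, 24}.
∂A = cl(A) ∖ int(A) = {21, 23, 24} ∖ {21, 23} = {24}.


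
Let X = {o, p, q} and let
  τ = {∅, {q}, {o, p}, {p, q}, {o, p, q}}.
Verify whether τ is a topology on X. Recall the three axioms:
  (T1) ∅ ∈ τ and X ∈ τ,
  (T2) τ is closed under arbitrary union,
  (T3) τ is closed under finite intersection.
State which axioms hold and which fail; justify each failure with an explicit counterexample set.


τ is NOT a topology on X.

Axiom (T1): ∅ ∈ τ? Yes; X ∈ τ? Yes.
Axiom (T2/T3): check pairwise unions and intersections of members of τ.
Counterexample for (T3): {o, p} ∩ {p, q} = {p} ∉ τ. Therefore τ is NOT a topology.


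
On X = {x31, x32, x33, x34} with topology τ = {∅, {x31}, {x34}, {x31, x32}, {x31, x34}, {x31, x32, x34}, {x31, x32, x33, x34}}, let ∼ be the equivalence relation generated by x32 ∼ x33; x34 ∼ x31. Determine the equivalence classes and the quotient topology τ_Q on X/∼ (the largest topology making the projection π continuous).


X/∼ = {[x31=x34], [x32=x33]}; |τ_Q| = 3.

Equivalence classes: [x31=x34], [x32=x33].
Quotient map π: X → X/∼ sends x31 ↦ [x31=x34], x32 ↦ [x32=x33], x33 ↦ [x32=x33], x34 ↦ [x31=x34].
For each subset V ⊆ X/∼, compute π^{-1}(V) ⊆ X and check whether π^{-1}(V) ∈ τ. V is open in τ_Q iff π^{-1}(V) ∈ τ.
  V = {}: π^{-1}(V) = ∅ ∈ τ ✓.
  V = {[x31=x34]}: π^{-1}(V) = {x31, x34} ∈ τ ✓.
  V = {[x32=x33]}: π^{-1}(V) = {x32, x33} ∉ τ ✗.
  V = {[x31=x34], [x32=x33]}: π^{-1}(V) = {x31, x32, x33, x34} ∈ τ ✓.
Open sets in the quotient: τ_Q = {{}, {[x31=x34]}, {[x31=x34], [x32=x33]}} (3 elements).


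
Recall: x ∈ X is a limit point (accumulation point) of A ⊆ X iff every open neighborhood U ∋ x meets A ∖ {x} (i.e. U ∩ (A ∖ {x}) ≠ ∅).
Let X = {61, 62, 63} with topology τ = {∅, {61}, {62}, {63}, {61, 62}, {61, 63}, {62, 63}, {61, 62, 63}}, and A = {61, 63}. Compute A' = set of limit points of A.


A' = ∅

For each x ∈ X, list the open sets U ∈ τ with x ∈ U, then check whether U ∩ (A ∖ {x}) ≠ ∅ for every such U.
  x = 61: open {61} ∋ x has {61} ∩ (A ∖ {61}) = ∅, so x is NOT a limit point.
  x = 62: open {62} ∋ x has {62} ∩ (A ∖ {62}) = ∅, so x is NOT a limit point.
  x = 63: open {63} ∋ x has {63} ∩ (A ∖ {63}) = ∅, so x is NOT a limit point.
Collecting: A' = ∅.
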